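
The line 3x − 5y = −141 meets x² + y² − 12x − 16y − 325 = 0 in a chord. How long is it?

Centre (6, 8), r² = 425. Perpendicular distance d from centre to line = |119| / √34 = 119/√34.
Chord = 2√(r² − d²) = 2·√(17/2) = √34.

√34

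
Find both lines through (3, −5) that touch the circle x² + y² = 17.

Let a tangent through (3, −5) have slope m. Its distance from (0, 0) must equal √17:
(−3m − (5))² = 17(m² + 1)
4m² − 15m − 4 = 0, so m = 4 or m = −1/4.
Through (3, −5) these give 4x − y = 17 and x + 4y = −17.

4x − y = 17 and x + 4y = −17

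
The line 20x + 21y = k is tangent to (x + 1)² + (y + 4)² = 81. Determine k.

k = −365 or k = 157

For a tangent, require d(centre, line) = r = 9.
|20·(−1) + 21·(−4) − k| / √841 = 9
|k − (−104)| = 9·29, so k = 157 or k = −365.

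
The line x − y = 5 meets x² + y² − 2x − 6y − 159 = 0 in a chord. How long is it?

Centre (1, 3), r² = 169. Perpendicular distance d from centre to line = |−7| / √2 = 7/√2.
Chord = 2√(r² − d²) = 2·√(289/2) = 17√2.

17√2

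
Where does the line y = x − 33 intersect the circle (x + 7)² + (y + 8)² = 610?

Express y = x − 33 and substitute into the circle:
2x² − 36x + 64 = 0  ⟹  x² − 18x + 32 = 0
x = 16 or x = 2, giving (16, −17) and (2, −31).

(2, −31) and (16, −17)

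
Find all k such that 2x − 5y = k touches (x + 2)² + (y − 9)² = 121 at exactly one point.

The line touches the circle iff its distance from (−2, 9) is 11:
|2·(−2) − 5·9 − k| / √29 = 11
|k − (−49)| = 11√29.

k = −49 ± 11√29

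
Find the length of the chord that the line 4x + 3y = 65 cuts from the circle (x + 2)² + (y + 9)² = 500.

Centre (−2, −9), r² = 500. Perpendicular distance d from centre to line = |−100| / √25 = 100/√25.
Chord = 2√(r² − d²) = 2·√(100) = 20.

20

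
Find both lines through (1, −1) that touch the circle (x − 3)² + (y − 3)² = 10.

3x + y = 2 and x − 3y = 4

A line y − (−1) = m(x − (1)) is tangent when its distance from (3, 3) is √10:
(2m − (4))² = 10(m² + 1)
3m² + 8m − 3 = 0, so m = −3 or m = 1/3.
Through (1, −1) these give 3x + y = 2 and x − 3y = 4.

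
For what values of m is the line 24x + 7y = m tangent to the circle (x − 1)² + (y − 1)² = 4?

m = −19 or m = 81

The line touches the circle iff its distance from (1, 1) is 2:
|24·1 + 7·1 − m| / √625 = 2
|m − (31)| = 2·25, so m = 81 or m = −19.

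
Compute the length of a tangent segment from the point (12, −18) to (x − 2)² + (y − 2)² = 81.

With centre O = (2, 2), |OP|² = 500 and r² = 81.
The tangent meets the radius at right angles, so tangent² = |PO|² − r² = 500 − 81 = 419.

√419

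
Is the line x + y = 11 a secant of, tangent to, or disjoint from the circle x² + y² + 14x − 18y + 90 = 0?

disjoint

Substituting the line into the circle gives 2x² + 10x + 13 = 0.
Discriminant = (10)² − 4·2·(13) = −4 < 0.
No real roots: the line does not meet the circle.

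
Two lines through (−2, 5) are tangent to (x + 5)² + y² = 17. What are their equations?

Write the tangent as mx − y + (5 − m·(−2)) = 0 and set its distance from the centre to √17:
[m·(−3) − (−5)]² = 17(m² + 1)
4m² + 15m − 4 = 0, so m = −4 or m = 1/4.
Through (−2, 5) these give 4x + y = −3 and x − 4y = −22.

4x + y = −3 and x − 4y = −22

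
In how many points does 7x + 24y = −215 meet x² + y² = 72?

Substituting the line into the circle gives 625x² + 3010x + 4753 = 0.
Δ = 9060100 − 11882500 = −2822400.
No real roots: the line does not meet the circle.

0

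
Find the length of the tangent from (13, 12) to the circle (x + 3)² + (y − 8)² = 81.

The centre is (−3, 8) and r = 9. The square of the distance from P to the centre is 256 + 16 = 272.
By the tangent–radius right angle, tangent length = √(|PO|² − r²) = √191.

√191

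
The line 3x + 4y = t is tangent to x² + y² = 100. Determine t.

Tangency holds when the distance from the centre (0, 0) to the line equals the radius 10:
|3·0 + 4·0 − t| / √25 = 10
|t| = 10·5, so t = 50 or t = −50.

t = −50 or t = 50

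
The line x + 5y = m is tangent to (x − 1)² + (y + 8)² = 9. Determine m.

For a tangent, require d(centre, line) = r = 3.
|1·1 + 5·(−8) − m| / √26 = 3
|m − (−39)| = 3√26.

m = −39 ± 3√26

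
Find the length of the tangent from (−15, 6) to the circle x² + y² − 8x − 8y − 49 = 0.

With centre O = (4, 4), |OP|² = 365 and r² = 81.
The tangent meets the radius at right angles, so tangent² = |PO|² − r² = 365 − 81 = 284.

2√71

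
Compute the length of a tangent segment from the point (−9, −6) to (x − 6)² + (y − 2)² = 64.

15

Centre (6, 2), r² = 64. |PO|² = (−15)² + (−8)² = 289.
Power of the point: PT² = |PO|² − r² = 225, so PT = 15.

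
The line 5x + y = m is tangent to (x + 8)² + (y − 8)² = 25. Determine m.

m = −32 ± 5√26

Tangency holds when the distance from the centre (−8, 8) to the line equals the radius 5:
|5·(−8) + 1·8 − m| / √26 = 5
|m − (−32)| = 5√26.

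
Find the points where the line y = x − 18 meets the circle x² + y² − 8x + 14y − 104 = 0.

Express y = x − 18 and substitute into the circle:
2x² − 30x − 32 = 0  ⟹  x² − 15x − 16 = 0
x = 16 or x = −1, giving (16, −2) and (−1, −19).

(−1, −19) and (16, −2)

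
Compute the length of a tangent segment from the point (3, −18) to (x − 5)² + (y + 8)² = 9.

√95

With centre O = (5, −8), |OP|² = 104 and r² = 9.
The tangent meets the radius at right angles, so tangent² = |PO|² − r² = 104 − 9 = 95.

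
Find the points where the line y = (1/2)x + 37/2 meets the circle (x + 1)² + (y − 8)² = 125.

Substitute y = (37 + x)/2:
5x² + 50x − 55 = 0  ⟹  x² + 10x − 11 = 0
x = 1 or x = −11, giving (1, 19) and (−11, 13).

(−11, 13) and (1, 19)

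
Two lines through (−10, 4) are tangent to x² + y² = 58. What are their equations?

Let a tangent through (−10, 4) have slope m. Its distance from (0, 0) must equal √58:
(10m − (−4))² = 58(m² + 1)
21m² + 40m − 21 = 0, so m = −7/3 or m = 3/7.
Through (−10, 4) these give 7x + 3y = −58 and 3x − 7y = −58.

7x + 3y = −58 and 3x − 7y = −58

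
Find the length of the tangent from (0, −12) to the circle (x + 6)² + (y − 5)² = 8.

Centre (−6, 5), r² = 8. |PO|² = (6)² + (−17)² = 325.
By the tangent–radius right angle, tangent length = √(|PO|² − r²) = √317.

√317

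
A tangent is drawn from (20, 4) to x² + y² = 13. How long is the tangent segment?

The centre is (0, 0) and r = √13. The square of the distance from P to the centre is 400 + 16 = 416.
By the tangent–radius right angle, tangent length = √(|PO|² − r²) = √403.

√403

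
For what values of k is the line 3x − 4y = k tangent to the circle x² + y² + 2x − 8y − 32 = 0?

For a tangent, require d(centre, line) = r = 7.
|3·(−1) − 4·4 − k| / √25 = 7
|k − (−19)| = 7·5, so k = 16 or k = −54.

k = −54 or k = 16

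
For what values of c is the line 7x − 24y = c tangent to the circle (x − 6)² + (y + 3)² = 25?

c = −11 or c = 239

For a tangent, require d(centre, line) = r = 5.
|7·6 − 24·(−3) − c| / √625 = 5
|c − (114)| = 5·25, so c = 239 or c = −11.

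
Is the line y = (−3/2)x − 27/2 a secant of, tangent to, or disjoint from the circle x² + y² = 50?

Centre (0, 0), r² = 50. Distance² from centre to line = (27)²/13 = 729/13.
Since d² > r², the line lies outside the circle.

disjoint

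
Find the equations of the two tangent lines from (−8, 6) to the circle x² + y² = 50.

Write the tangent as mx − y + (6 − m·(−8)) = 0 and set its distance from the centre to 5√2:
[m·(8) − (−6)]² = 50(m² + 1)
7m² + 48m − 7 = 0, so m = 1/7 or m = −7.
With m = 1/7: x − 7y = −50. With m = −7: 7x + y = −50.

x − 7y = −50 and 7x + y = −50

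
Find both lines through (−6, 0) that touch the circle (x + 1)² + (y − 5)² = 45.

2x + y = −12 and x + 2y = −6

Let a tangent through (−6, 0) have slope m. Its distance from (−1, 5) must equal 3√5:
(5m − (5))² = 45(m² + 1)
2m² + 5m + 2 = 0, so m = −2 or m = −1/2.
Through (−6, 0) these give 2x + y = −12 and x + 2y = −6.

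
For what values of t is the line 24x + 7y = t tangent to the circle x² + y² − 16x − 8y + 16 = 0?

For a tangent, require d(centre, line) = r = 8.
|24·8 + 7·4 − t| / √625 = 8
|t − (220)| = 8·25, so t = 420 or t = 20.

t = 20 or t = 420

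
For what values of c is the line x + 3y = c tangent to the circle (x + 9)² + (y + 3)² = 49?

For a tangent, require d(centre, line) = r = 7.
|1·(−9) + 3·(−3) − c| / √10 = 7
|c − (−18)| = 7√10.

c = −18 ± 7√10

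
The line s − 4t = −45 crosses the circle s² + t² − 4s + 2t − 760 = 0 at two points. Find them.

From the line, t = (45 + s)/4. Substituting:
17s² + 34s − 9775 = 0  ⟹  s² + 2s − 575 = 0
s = 23 or s = −25, giving (23, 17) and (−25, 5).

(−25, 5) and (23, 17)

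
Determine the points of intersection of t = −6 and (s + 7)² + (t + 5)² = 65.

From the line, t = −6. Substituting:
s² + 14s − 15 = 0
s = 1 or s = −15, giving (1, −6) and (−15, −6).

(−15, −6) and (1, −6)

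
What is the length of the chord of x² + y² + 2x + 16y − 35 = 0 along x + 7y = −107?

Centre (−1, −8), r² = 100. Perpendicular distance d from centre to line = |50| / √50 = 50/√50.
Half the chord is √(r² − d²) = √(50), so the full chord is 10√2.

10√2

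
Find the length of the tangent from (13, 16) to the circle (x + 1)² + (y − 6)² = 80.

6√6

The centre is (−1, 6) and r = 4√5. The square of the distance from P to the centre is 196 + 100 = 296.
By the tangent–radius right angle, tangent length = √(|PO|² − r²) = √216 = 6√6.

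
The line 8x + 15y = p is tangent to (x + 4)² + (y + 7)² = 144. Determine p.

p = −341 or p = 67

For a tangent, require d(centre, line) = r = 12.
|8·(−4) + 15·(−7) − p| / √289 = 12
|p − (−137)| = 12·17, so p = 67 or p = −341.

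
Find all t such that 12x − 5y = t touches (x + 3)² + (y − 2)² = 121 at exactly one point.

The line touches the circle iff its distance from (−3, 2) is 11:
|12·(−3) − 5·2 − t| / √169 = 11
|t − (−46)| = 11·13, so t = 97 or t = −189.

t = −189 or t = 97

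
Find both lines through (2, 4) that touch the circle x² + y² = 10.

Let a tangent through (2, 4) have slope m. Its distance from (0, 0) must equal √10:
[m·(−2) − (−4)]² = 10(m² + 1)
3m² + 8m − 3 = 0, so m = −3 or m = 1/3.
Through (2, 4) these give 3x + y = 10 and x − 3y = −10.

3x + y = 10 and x − 3y = −10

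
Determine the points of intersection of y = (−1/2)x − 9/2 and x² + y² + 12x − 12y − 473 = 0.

From the line, y = (−9 − x)/2. Substituting:
5x² + 90x − 1595 = 0  ⟹  x² + 18x − 319 = 0
x = 11 or x = −29, giving (11, −10) and (−29, 10).

(−29, 10) and (11, −10)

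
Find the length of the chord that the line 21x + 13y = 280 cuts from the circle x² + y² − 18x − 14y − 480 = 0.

Substitute y = (280 − 21x)/13:
610x² − 10980x − 53680 = 0  ⟹  x² − 18x − 88 = 0
x = 22 or x = −4, giving (22, −14) and (−4, 28).
Chord length = distance between (22, −14) and (−4, 28) = √2440 = 2√610.

2√610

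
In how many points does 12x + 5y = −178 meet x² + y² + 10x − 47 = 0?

0

d² = (12·(−5) + 5·0 − (−178))²/169 = 13924/169; r² = 72.
Since d² > r², the line lies outside the circle.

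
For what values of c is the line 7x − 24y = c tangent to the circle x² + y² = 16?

The line touches the circle iff its distance from (0, 0) is 4:
|7·0 − 24·0 − c| / √625 = 4
|c| = 4·25, so c = 100 or c = −100.

c = −100 or c = 100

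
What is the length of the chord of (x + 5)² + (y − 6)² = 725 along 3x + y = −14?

The distance from (−5, 6) to the line is 5/√10, and r² = 725.
Chord = 2√(r² − d²) = 2·√(1445/2) = 17√10.

17√10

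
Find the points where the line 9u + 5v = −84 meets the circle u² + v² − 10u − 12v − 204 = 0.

(−11, 3) and (−6, −6)

Substitute v = (−84 − 9u)/5:
106u² + 1802u + 6996 = 0  ⟹  u² + 17u + 66 = 0
u = −6 or u = −11, giving (−6, −6) and (−11, 3).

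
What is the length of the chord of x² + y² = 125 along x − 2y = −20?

The distance from (0, 0) to the line is 20/√5, and r² = 125.
Half the chord is √(r² − d²) = √(45), so the full chord is 6√5.

6√5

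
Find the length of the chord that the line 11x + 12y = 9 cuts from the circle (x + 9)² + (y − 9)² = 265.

2√265

Substitute y = (9 − 11x)/12:
265x² + 4770x − 16695 = 0  ⟹  x² + 18x − 63 = 0
x = 3 or x = −21, giving (3, −2) and (−21, 20).
|(3, −2) − (−21, 20)| = √((24)² + (−22)²) = 2√265.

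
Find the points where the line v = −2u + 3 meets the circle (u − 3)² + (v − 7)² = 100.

(−5, 13) and (3, −3)

Express v = −2u + 3 and substitute into the circle:
5u² + 10u − 75 = 0  ⟹  u² + 2u − 15 = 0
u = 3 or u = −5, giving (3, −3) and (−5, 13).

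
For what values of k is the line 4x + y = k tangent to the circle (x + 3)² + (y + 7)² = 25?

For a tangent, require d(centre, line) = r = 5.
|4·(−3) + 1·(−7) − k| / √17 = 5
|k − (−19)| = 5√17.

k = −19 ± 5√17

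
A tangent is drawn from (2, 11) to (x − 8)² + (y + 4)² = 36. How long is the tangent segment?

Centre (8, −4), r² = 36. |PO|² = (−6)² + (15)² = 261.
Power of the point: PT² = |PO|² − r² = 225, so PT = 15.

15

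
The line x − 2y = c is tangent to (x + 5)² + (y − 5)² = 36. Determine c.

c = −15 ± 6√5

For a tangent, require d(centre, line) = r = 6.
|1·(−5) − 2·5 − c| / √5 = 6
|c − (−15)| = 6√5.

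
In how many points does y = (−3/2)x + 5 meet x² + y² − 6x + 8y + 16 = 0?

Centre (3, −4), r² = 9. Distance² from centre to line = (−9)²/13 = 81/13.
Since d² < r², the line cuts the circle twice.

2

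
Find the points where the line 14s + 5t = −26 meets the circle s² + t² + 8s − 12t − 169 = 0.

Substitute t = (−26 − 14s)/5:
221s² + 1768s − 1989 = 0  ⟹  s² + 8s − 9 = 0
s = 1 or s = −9, giving (1, −8) and (−9, 20).

(−9, 20) and (1, −8)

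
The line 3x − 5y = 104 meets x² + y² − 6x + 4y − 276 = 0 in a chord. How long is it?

3√34

Centre (3, −2), r² = 289. Perpendicular distance d from centre to line = |−85| / √34 = 85/√34.
Half the chord is √(r² − d²) = √(153/2), so the full chord is 3√34.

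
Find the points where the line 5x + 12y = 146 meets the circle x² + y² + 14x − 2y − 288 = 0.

(−14, 18) and (10, 8)

Substitute y = (146 − 5x)/12:
169x² + 676x − 23660 = 0  ⟹  x² + 4x − 140 = 0
x = 10 or x = −14, giving (10, 8) and (−14, 18).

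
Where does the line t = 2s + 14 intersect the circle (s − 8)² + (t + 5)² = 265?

(−8, −2) and (−4, 6)

Express t = 2s + 14 and substitute into the circle:
5s² + 60s + 160 = 0  ⟹  s² + 12s + 32 = 0
s = −4 or s = −8, giving (−4, 6) and (−8, −2).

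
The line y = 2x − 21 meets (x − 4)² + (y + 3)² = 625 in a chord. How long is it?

22√5

The distance from (4, −3) to the line is 10/√5, and r² = 625.
Chord = 2√(r² − d²) = 2·√(605) = 22√5.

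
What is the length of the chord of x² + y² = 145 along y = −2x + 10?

10√5

The distance from (0, 0) to the line is 10/√5, and r² = 145.
Chord = 2√(r² − d²) = 2·√(125) = 10√5.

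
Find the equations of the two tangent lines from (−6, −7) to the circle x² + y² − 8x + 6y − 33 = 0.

A line y − (−7) = m(x − (−6)) is tangent when its distance from (4, −3) is √58:
(10m − (4))² = 58(m² + 1)
21m² − 40m − 21 = 0, so m = 7/3 or m = −3/7.
With m = 7/3: 7x − 3y = −21. With m = −3/7: 3x + 7y = −67.

7x − 3y = −21 and 3x + 7y = −67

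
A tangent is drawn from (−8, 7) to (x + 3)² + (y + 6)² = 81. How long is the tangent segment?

With centre O = (−3, −6), |OP|² = 194 and r² = 81.
The tangent meets the radius at right angles, so tangent² = |PO|² − r² = 194 − 81 = 113.

√113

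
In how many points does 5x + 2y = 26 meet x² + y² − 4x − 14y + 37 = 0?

Substituting the line into the circle gives 29x² − 136x + 96 = 0.
Discriminant = (−136)² − 4·29·(96) = 7360 > 0.
Two real roots: the line is a secant.

2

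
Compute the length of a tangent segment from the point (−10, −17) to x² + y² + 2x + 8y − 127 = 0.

Centre (−1, −4), r² = 144. |PO|² = (−9)² + (−13)² = 250.
By the tangent–radius right angle, tangent length = √(|PO|² − r²) = √106.

√106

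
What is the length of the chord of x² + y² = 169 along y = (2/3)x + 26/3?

The distance from (0, 0) to the line is 26/√13, and r² = 169.
Chord = 2√(r² − d²) = 2·√(117) = 6√13.

6√13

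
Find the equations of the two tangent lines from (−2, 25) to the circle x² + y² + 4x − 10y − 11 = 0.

3x + y = 19 and 3x − y = −31

Let a tangent through (−2, 25) have slope m. Its distance from (−2, 5) must equal 2√10:
[m·(0) − (−20)]² = 40(m² + 1)
m² − 9 = 0, so m = −3 or m = 3.
Through (−2, 25) these give 3x + y = 19 and 3x − y = −31.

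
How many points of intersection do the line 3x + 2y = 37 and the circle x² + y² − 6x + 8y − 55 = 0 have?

0

Centre (3, −4), r² = 80. Distance² from centre to line = (−36)²/13 = 1296/13.
Since d² > r², the line lies outside the circle.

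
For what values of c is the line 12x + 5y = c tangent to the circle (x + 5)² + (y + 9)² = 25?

c = −170 or c = −40

The line touches the circle iff its distance from (−5, −9) is 5:
|12·(−5) + 5·(−9) − c| / √169 = 5
|c − (−105)| = 5·13, so c = −40 or c = −170.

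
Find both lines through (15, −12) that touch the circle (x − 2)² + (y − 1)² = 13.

A line y − (−12) = m(x − (15)) is tangent when its distance from (2, 1) is √13:
[m·(−13) − (13)]² = 13(m² + 1)
6m² + 13m + 6 = 0, so m = −2/3 or m = −3/2.
Through (15, −12) these give 2x + 3y = −6 and 3x + 2y = 21.

2x + 3y = −6 and 3x + 2y = 21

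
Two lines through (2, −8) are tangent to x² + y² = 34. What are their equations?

Write the tangent as mx − y + (−8 − m·(2)) = 0 and set its distance from the centre to √34:
(−2m − (8))² = 34(m² + 1)
15m² − 16m − 15 = 0, so m = 5/3 or m = −3/5.
With m = 5/3: 5x − 3y = 34. With m = −3/5: 3x + 5y = −34.

5x − 3y = 34 and 3x + 5y = −34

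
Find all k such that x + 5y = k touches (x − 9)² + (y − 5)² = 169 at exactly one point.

Tangency holds when the distance from the centre (9, 5) to the line equals the radius 13:
|1·9 + 5·5 − k| / √26 = 13
|k − (34)| = 13√26.

k = 34 ± 13√26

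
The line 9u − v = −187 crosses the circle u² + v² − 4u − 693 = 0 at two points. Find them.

Substitute v = 9u + 187:
82u² + 3362u + 34276 = 0  ⟹  u² + 41u + 418 = 0
u = −19 or u = −22, giving (−19, 16) and (−22, −11).

(−22, −11) and (−19, 16)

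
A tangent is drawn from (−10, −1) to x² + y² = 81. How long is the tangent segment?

2√5

With centre O = (0, 0), |OP|² = 101 and r² = 81.
The tangent meets the radius at right angles, so tangent² = |PO|² − r² = 101 − 81 = 20.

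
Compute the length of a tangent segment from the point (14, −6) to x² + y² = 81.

Centre (0, 0), r² = 81. |PO|² = (14)² + (−6)² = 232.
By the tangent–radius right angle, tangent length = √(|PO|² − r²) = √151.

√151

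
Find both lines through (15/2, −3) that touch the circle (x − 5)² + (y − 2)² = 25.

A line y − (−3) = m(x − (15/2)) is tangent when its distance from (5, 2) is 5:
[m·(−5/2) − (5)]² = 25(m² + 1)
3m² − 4m = 0, so m = 4/3 or m = 0.
Through (15/2, −3) these give 4x − 3y = 39 and y = −3.

4x − 3y = 39 and y = −3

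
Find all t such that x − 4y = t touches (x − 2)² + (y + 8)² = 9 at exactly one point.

t = 34 ± 3√17

The line touches the circle iff its distance from (2, −8) is 3:
|1·2 − 4·(−8) − t| / √17 = 3
|t − (34)| = 3√17.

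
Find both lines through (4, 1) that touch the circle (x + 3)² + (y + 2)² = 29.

5x − 2y = 18 and 2x + 5y = 13

Write the tangent as mx − y + (1 − m·(4)) = 0 and set its distance from the centre to √29:
[m·(−7) − (−3)]² = 29(m² + 1)
10m² − 21m − 10 = 0, so m = 5/2 or m = −2/5.
With m = 5/2: 5x − 2y = 18. With m = −2/5: 2x + 5y = 13.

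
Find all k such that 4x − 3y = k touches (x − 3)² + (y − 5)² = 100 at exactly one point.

k = −53 or k = 47

For a tangent, require d(centre, line) = r = 10.
|4·3 − 3·5 − k| / √25 = 10
|k − (−3)| = 10·5, so k = 47 or k = −53.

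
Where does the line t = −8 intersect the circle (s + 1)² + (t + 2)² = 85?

(−8, −8) and (6, −8)

Express t = −8 and substitute into the circle:
s² + 2s − 48 = 0
s = 6 or s = −8, giving (6, −8) and (−8, −8).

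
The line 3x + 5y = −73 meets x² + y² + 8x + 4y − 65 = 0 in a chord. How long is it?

√34

The distance from (−4, −2) to the line is 51/√34, and r² = 85.
Chord = 2√(r² − d²) = 2·√(17/2) = √34.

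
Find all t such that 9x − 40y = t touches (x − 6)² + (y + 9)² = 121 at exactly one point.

t = −37 or t = 865

Tangency holds when the distance from the centre (6, −9) to the line equals the radius 11:
|9·6 − 40·(−9) − t| / √1681 = 11
|t − (414)| = 11·41, so t = 865 or t = −37.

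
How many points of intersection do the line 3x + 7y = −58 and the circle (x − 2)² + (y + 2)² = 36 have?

Substituting the line into the circle gives 58x² + 68x + 368 = 0.
Discriminant = (68)² − 4·58·(368) = −80752 < 0.
No real roots: the line does not meet the circle.

0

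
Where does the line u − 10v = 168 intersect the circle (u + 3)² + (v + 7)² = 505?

Substitute v = (−168 + u)/10:
101u² + 404u − 39996 = 0  ⟹  u² + 4u − 396 = 0
u = 18 or u = −22, giving (18, −15) and (−22, −19).

(−22, −19) and (18, −15)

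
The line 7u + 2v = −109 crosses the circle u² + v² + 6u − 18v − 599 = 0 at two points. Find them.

From the line, v = (−109 − 7u)/2. Substituting:
53u² + 1802u + 13409 = 0  ⟹  u² + 34u + 253 = 0
u = −11 or u = −23, giving (−11, −16) and (−23, 26).

(−23, 26) and (−11, −16)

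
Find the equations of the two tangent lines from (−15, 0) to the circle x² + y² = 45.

Let a tangent through (−15, 0) have slope m. Its distance from (0, 0) must equal 3√5:
[m·(15) − (0)]² = 45(m² + 1)
4m² − 1 = 0, so m = −1/2 or m = 1/2.
With m = −1/2: x + 2y = −15. With m = 1/2: x − 2y = −15.

x + 2y = −15 and x − 2y = −15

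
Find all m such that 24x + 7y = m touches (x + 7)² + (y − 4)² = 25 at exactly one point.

m = −265 or m = −15

For a tangent, require d(centre, line) = r = 5.
|24·(−7) + 7·4 − m| / √625 = 5
|m − (−140)| = 5·25, so m = −15 or m = −265.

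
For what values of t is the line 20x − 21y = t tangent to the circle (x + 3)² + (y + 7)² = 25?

t = −58 or t = 232

The line touches the circle iff its distance from (−3, −7) is 5:
|20·(−3) − 21·(−7) − t| / √841 = 5
|t − (87)| = 5·29, so t = 232 or t = −58.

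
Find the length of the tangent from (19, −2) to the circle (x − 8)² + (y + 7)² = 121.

5

Centre (8, −7), r² = 121. |PO|² = (11)² + (5)² = 146.
By the tangent–radius right angle, tangent length = √(|PO|² − r²) = √25 = 5.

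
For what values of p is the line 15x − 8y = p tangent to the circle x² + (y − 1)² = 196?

p = −246 or p = 230

Tangency holds when the distance from the centre (0, 1) to the line equals the radius 14:
|15·0 − 8·1 − p| / √289 = 14
|p − (−8)| = 14·17, so p = 230 or p = −246.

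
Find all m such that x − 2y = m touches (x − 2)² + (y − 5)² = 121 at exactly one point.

m = −8 ± 11√5

The line touches the circle iff its distance from (2, 5) is 11:
|1·2 − 2·5 − m| / √5 = 11
|m − (−8)| = 11√5.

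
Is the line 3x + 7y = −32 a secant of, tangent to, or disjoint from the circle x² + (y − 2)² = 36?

d² = (3·0 + 7·2 − (−32))²/58 = 1058/29; r² = 36.
Since d² > r², the line lies outside the circle.

disjoint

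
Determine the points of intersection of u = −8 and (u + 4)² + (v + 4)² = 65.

The line gives u = −8. Substituting into the circle:
v² + 8v − 33 = 0
v = 3 or v = −11, giving (−8, 3) and (−8, −11).

(−8, −11) and (−8, 3)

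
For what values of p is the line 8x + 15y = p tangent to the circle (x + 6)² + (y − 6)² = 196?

p = −196 or p = 280

Tangency holds when the distance from the centre (−6, 6) to the line equals the radius 14:
|8·(−6) + 15·6 − p| / √289 = 14
|p − (42)| = 14·17, so p = 280 or p = −196.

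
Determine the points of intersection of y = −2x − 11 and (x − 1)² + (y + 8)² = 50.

(−4, −3) and (2, −15)

Express y = −2x − 11 and substitute into the circle:
5x² + 10x − 40 = 0  ⟹  x² + 2x − 8 = 0
x = 2 or x = −4, giving (2, −15) and (−4, −3).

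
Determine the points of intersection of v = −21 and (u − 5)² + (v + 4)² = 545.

(−11, −21) and (21, −21)

Substitute v = −21:
u² − 10u − 231 = 0
u = 21 or u = −11, giving (21, −21) and (−11, −21).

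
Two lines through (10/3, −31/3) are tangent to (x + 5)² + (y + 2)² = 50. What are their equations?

A line y − (−31/3) = m(x − (10/3)) is tangent when its distance from (−5, −2) is 5√2:
[m·(−25/3) − (25/3)]² = 50(m² + 1)
7m² + 50m + 7 = 0, so m = −1/7 or m = −7.
With m = −1/7: x + 7y = −69. With m = −7: 7x + y = 13.

x + 7y = −69 and 7x + y = 13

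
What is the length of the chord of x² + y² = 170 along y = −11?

The distance from (0, 0) to the line is 11, and r² = 170.
Chord = 2√(r² − d²) = 2·√(49) = 14.

14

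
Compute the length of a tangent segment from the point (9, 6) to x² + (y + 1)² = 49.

The centre is (0, −1) and r = 7. The square of the distance from P to the centre is 81 + 49 = 130.
By the tangent–radius right angle, tangent length = √(|PO|² − r²) = √81 = 9.

9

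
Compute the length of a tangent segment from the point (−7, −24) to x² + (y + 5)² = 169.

Centre (0, −5), r² = 169. |PO|² = (−7)² + (−19)² = 410.
The tangent meets the radius at right angles, so tangent² = |PO|² − r² = 410 − 169 = 241.

√241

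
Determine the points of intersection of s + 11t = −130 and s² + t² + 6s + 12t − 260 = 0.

Substitute t = (−130 − s)/11:
122s² + 854s − 31720 = 0  ⟹  s² + 7s − 260 = 0
s = 13 or s = −20, giving (13, −13) and (−20, −10).

(−20, −10) and (13, −13)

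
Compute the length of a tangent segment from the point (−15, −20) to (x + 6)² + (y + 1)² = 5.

With centre O = (−6, −1), |OP|² = 442 and r² = 5.
The tangent meets the radius at right angles, so tangent² = |PO|² − r² = 442 − 5 = 437.

√437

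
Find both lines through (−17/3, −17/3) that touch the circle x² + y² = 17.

Let a tangent through (−17/3, −17/3) have slope m. Its distance from (0, 0) must equal √17:
[m·(17/3) − (17/3)]² = 17(m² + 1)
4m² − 17m + 4 = 0, so m = 1/4 or m = 4.
Through (−17/3, −17/3) these give x − 4y = 17 and 4x − y = −17.

x − 4y = 17 and 4x − y = −17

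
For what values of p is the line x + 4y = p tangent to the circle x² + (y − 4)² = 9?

p = 16 ± 3√17

For a tangent, require d(centre, line) = r = 3.
|1·0 + 4·4 − p| / √17 = 3
|p − (16)| = 3√17.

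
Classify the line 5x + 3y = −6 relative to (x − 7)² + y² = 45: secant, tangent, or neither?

Substituting the line into the circle gives 34x² − 66x + 72 = 0.
Δ = 4356 − 9792 = −5436.
No real roots: the line does not meet the circle.

neither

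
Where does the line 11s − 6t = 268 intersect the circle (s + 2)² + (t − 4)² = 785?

(14, −19) and (26, 3)

Express t = (−268 + 11s)/6 and substitute into the circle:
157s² − 6280s + 57148 = 0  ⟹  s² − 40s + 364 = 0
s = 26 or s = 14, giving (26, 3) and (14, −19).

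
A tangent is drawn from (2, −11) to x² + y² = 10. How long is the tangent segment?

√115

Centre (0, 0), r² = 10. |PO|² = (2)² + (−11)² = 125.
The tangent meets the radius at right angles, so tangent² = |PO|² − r² = 125 − 10 = 115.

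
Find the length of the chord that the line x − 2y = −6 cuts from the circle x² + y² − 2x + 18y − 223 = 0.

12√5

Substitute y = (6 + x)/2:
5x² + 40x − 640 = 0  ⟹  x² + 8x − 128 = 0
x = 8 or x = −16, giving (8, 7) and (−16, −5).
|(8, 7) − (−16, −5)| = √((24)² + (12)²) = 12√5.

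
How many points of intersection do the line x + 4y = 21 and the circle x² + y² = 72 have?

2

Substituting the line into the circle gives 17x² − 42x − 711 = 0.
Δ = 1764 − (−48348) = 50112.
Two real roots: the line is a secant.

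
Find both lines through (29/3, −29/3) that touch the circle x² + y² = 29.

A line y − (−29/3) = m(x − (29/3)) is tangent when its distance from (0, 0) is √29:
(−29/3m − (29/3))² = 29(m² + 1)
10m² + 29m + 10 = 0, so m = −2/5 or m = −5/2.
Through (29/3, −29/3) these give 2x + 5y = −29 and 5x + 2y = 29.

2x + 5y = −29 and 5x + 2y = 29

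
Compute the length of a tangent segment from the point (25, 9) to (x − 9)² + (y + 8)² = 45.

The centre is (9, −8) and r = 3√5. The square of the distance from P to the centre is 256 + 289 = 545.
The tangent meets the radius at right angles, so tangent² = |PO|² − r² = 545 − 45 = 500.

10√5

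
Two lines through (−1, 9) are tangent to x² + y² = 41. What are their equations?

4x + 5y = 41 and 5x − 4y = −41

Write the tangent as mx − y + (9 − m·(−1)) = 0 and set its distance from the centre to √41:
[m·(1) − (−9)]² = 41(m² + 1)
20m² − 9m − 20 = 0, so m = −4/5 or m = 5/4.
Through (−1, 9) these give 4x + 5y = 41 and 5x − 4y = −41.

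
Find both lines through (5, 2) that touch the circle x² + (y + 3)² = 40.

Write the tangent as mx − y + (2 − m·(5)) = 0 and set its distance from the centre to 2√10:
(−5m − (−5))² = 40(m² + 1)
3m² + 10m + 3 = 0, so m = −3 or m = −1/3.
Through (5, 2) these give 3x + y = 17 and x + 3y = 11.

3x + y = 17 and x + 3y = 11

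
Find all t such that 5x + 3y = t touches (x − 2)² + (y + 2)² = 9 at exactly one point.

For a tangent, require d(centre, line) = r = 3.
|5·2 + 3·(−2) − t| / √34 = 3
|t − (4)| = 3√34.

t = 4 ± 3√34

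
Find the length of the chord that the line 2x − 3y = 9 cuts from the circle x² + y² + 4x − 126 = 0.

6√13

From the line, y = (−9 + 2x)/3. Substituting:
13x² − 1053 = 0  ⟹  x² − 81 = 0
x = 9 or x = −9, giving (9, 3) and (−9, −9).
|(9, 3) − (−9, −9)| = √((18)² + (12)²) = 6√13.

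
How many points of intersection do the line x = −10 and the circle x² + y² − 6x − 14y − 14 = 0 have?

0

Substituting the line into the circle gives y² − 14y + 146 = 0.
Δ = 196 − 584 = −388.
No real roots: the line does not meet the circle.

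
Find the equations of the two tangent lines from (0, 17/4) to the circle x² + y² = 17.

x + 4y = 17 and x − 4y = −17

Write the tangent as mx − y + (17/4 − m·(0)) = 0 and set its distance from the centre to √17:
[m·(0) − (−17/4)]² = 17(m² + 1)
16m² − 1 = 0, so m = −1/4 or m = 1/4.
Through (0, 17/4) these give x + 4y = 17 and x − 4y = −17.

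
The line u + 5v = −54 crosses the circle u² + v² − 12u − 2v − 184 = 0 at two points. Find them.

(−4, −10) and (11, −13)

Substitute v = (−54 − u)/5:
26u² − 182u − 1144 = 0  ⟹  u² − 7u − 44 = 0
u = 11 or u = −4, giving (11, −13) and (−4, −10).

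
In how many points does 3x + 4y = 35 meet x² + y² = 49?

1

Substituting the line into the circle gives 25x² − 210x + 441 = 0.
Δ = 44100 − 44100 = 0.
A repeated root: the line is tangent.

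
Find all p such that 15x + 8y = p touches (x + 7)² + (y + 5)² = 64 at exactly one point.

The line touches the circle iff its distance from (−7, −5) is 8:
|15·(−7) + 8·(−5) − p| / √289 = 8
|p − (−145)| = 8·17, so p = −9 or p = −281.

p = −281 or p = −9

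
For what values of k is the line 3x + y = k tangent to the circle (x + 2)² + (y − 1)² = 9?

For a tangent, require d(centre, line) = r = 3.
|3·(−2) + 1·1 − k| / √10 = 3
|k − (−5)| = 3√10.

k = −5 ± 3√10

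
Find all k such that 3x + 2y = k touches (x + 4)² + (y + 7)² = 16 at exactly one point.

For a tangent, require d(centre, line) = r = 4.
|3·(−4) + 2·(−7) − k| / √13 = 4
|k − (−26)| = 4√13.

k = −26 ± 4√13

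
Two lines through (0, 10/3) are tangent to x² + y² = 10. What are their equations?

x + 3y = 10 and x − 3y = −10

A line y − (10/3) = m(x − (0)) is tangent when its distance from (0, 0) is √10:
[m·(0) − (−10/3)]² = 10(m² + 1)
9m² − 1 = 0, so m = −1/3 or m = 1/3.
With m = −1/3: x + 3y = 10. With m = 1/3: x − 3y = −10.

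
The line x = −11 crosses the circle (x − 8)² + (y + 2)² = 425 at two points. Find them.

The line gives x = −11. Substituting into the circle:
y² + 4y − 60 = 0
y = 6 or y = −10, giving (−11, 6) and (−11, −10).

(−11, −10) and (−11, 6)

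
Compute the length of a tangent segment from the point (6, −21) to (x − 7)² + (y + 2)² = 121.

√241

The centre is (7, −2) and r = 11. The square of the distance from P to the centre is 1 + 361 = 362.
By the tangent–radius right angle, tangent length = √(|PO|² − r²) = √241.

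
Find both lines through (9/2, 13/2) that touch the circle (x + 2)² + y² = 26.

A line y − (13/2) = m(x − (9/2)) is tangent when its distance from (−2, 0) is √26:
(−13/2m − (−13/2))² = 26(m² + 1)
5m² − 26m + 5 = 0, so m = 1/5 or m = 5.
Through (9/2, 13/2) these give x − 5y = −28 and 5x − y = 16.

x − 5y = −28 and 5x − y = 16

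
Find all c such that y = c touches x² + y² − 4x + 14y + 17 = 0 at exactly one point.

For a tangent, require d(centre, line) = r = 6.
|0·2 + 1·(−7) − c| / √1 = 6
|c − (−7)| = 6, so c = −1 or c = −13.

c = −13 or c = −1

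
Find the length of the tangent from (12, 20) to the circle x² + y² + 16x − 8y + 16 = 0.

With centre O = (−8, 4), |OP|² = 656 and r² = 64.
The tangent meets the radius at right angles, so tangent² = |PO|² − r² = 656 − 64 = 592.

4√37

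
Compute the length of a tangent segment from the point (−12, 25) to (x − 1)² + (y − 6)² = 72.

√458

With centre O = (1, 6), |OP|² = 530 and r² = 72.
By the tangent–radius right angle, tangent length = √(|PO|² − r²) = √458.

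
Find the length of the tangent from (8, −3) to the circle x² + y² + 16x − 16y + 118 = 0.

Centre (−8, 8), r² = 10. |PO|² = (16)² + (−11)² = 377.
Power of the point: PT² = |PO|² − r² = 367, so PT = √367.

√367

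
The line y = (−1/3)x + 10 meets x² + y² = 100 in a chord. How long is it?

Substitute y = (30 − x)/3:
10x² − 60x = 0  ⟹  x² − 6x = 0
x = 6 or x = 0, giving (6, 8) and (0, 10).
|(6, 8) − (0, 10)| = √((6)² + (−2)²) = 2√10.

2√10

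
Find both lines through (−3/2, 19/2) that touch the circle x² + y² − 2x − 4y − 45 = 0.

Write the tangent as mx − y + (19/2 − m·(−3/2)) = 0 and set its distance from the centre to 5√2:
(5/2m − (−15/2))² = 50(m² + 1)
7m² − 6m − 1 = 0, so m = −1/7 or m = 1.
With m = −1/7: x + 7y = 65. With m = 1: x − y = −11.

x + 7y = 65 and x − y = −11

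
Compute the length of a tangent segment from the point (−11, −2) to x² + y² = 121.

The centre is (0, 0) and r = 11. The square of the distance from P to the centre is 121 + 4 = 125.
By the tangent–radius right angle, tangent length = √(|PO|² − r²) = √4 = 2.

2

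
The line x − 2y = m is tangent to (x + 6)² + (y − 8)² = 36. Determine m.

m = −22 ± 6√5

For a tangent, require d(centre, line) = r = 6.
|1·(−6) − 2·8 − m| / √5 = 6
|m − (−22)| = 6√5.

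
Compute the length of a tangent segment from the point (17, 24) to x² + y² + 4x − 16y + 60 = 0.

Centre (−2, 8), r² = 8. |PO|² = (19)² + (16)² = 617.
The tangent meets the radius at right angles, so tangent² = |PO|² − r² = 617 − 8 = 609.

√609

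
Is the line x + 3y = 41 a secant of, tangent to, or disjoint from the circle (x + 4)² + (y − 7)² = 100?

Centre (−4, 7), r² = 100. Distance² from centre to line = (−24)²/10 = 288/5.
Since d² < r², the line cuts the circle twice.

secant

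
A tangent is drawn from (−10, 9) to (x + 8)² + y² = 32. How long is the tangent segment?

√53

Centre (−8, 0), r² = 32. |PO|² = (−2)² + (9)² = 85.
The tangent meets the radius at right angles, so tangent² = |PO|² − r² = 85 − 32 = 53.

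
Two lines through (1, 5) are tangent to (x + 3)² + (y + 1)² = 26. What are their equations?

x − 5y = −24 and 5x + y = 10

Let a tangent through (1, 5) have slope m. Its distance from (−3, −1) must equal √26:
(−4m − (−6))² = 26(m² + 1)
5m² + 24m − 5 = 0, so m = 1/5 or m = −5.
Through (1, 5) these give x − 5y = −24 and 5x + y = 10.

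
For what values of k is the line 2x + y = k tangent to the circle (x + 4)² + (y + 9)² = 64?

k = −17 ± 8√5

For a tangent, require d(centre, line) = r = 8.
|2·(−4) + 1·(−9) − k| / √5 = 8
|k − (−17)| = 8√5.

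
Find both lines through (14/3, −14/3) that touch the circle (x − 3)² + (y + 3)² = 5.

Let a tangent through (14/3, −14/3) have slope m. Its distance from (3, −3) must equal √5:
[m·(−5/3) − (5/3)]² = 5(m² + 1)
2m² − 5m + 2 = 0, so m = 1/2 or m = 2.
Through (14/3, −14/3) these give x − 2y = 14 and 2x − y = 14.

x − 2y = 14 and 2x − y = 14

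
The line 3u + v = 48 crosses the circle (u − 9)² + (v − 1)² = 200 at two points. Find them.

(11, 15) and (19, −9)

From the line, v = −3u + 48. Substituting:
10u² − 300u + 2090 = 0  ⟹  u² − 30u + 209 = 0
u = 19 or u = 11, giving (19, −9) and (11, 15).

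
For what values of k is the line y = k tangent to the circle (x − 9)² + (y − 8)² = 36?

Tangency holds when the distance from the centre (9, 8) to the line equals the radius 6:
|0·9 + 1·8 − k| / √1 = 6
|k − (8)| = 6, so k = 14 or k = 2.

k = 2 or k = 14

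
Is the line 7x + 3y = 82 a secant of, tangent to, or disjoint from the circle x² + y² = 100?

d² = (7·0 + 3·0 − (82))²/58 = 3362/29; r² = 100.
Since d² > r², the line lies outside the circle.

disjoint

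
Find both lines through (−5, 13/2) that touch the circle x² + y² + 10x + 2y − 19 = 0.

A line y − (13/2) = m(x − (−5)) is tangent when its distance from (−5, −1) is 3√5:
(0m − (−15/2))² = 45(m² + 1)
4m² − 1 = 0, so m = 1/2 or m = −1/2.
With m = 1/2: x − 2y = −18. With m = −1/2: x + 2y = 8.

x − 2y = −18 and x + 2y = 8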